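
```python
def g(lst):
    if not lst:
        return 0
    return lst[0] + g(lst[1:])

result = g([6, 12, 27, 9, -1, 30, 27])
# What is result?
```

6 + 12 + 27 + 9 + (-1) + 30 + 27 + 0 = 110

Answer: 110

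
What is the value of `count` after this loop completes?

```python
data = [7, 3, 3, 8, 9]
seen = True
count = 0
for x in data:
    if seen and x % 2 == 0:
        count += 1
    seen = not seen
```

Count even values at even positions
`count` takes the values: 0

Answer: 0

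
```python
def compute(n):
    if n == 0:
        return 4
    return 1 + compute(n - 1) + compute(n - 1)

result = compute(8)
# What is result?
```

compute(n) = 1 + 2·compute(n-1), compute(0)=4. Closed form: (4+1)·2^8 - 1 = 1279.

Answer: 1279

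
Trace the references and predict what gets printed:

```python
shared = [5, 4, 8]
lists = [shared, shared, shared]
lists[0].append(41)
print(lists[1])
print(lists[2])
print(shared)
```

Key concept: list of same reference.
Step by step:
`shared = [5, 4, 8]` → shared = [5, 4, 8]
`lists = [shared, shared, shared]` → lists = [[5, 4, 8], [5, 4, 8], [5, 4, 8]]
`lists[0].append(41)` → shared = [5, 4, 8, 41]; lists = [[5, 4, 8, 41], [5, 4, 8, 41], [5, 4, 8, 41]]
`print(lists[1])` → prints [5, 4, 8, 41]
`print(lists[2])` → prints [5, 4, 8, 41]
`print(shared)` → prints [5, 4, 8, 41]

Answer:
[5, 4, 8, 41]
[5, 4, 8, 41]
[5, 4, 8, 41]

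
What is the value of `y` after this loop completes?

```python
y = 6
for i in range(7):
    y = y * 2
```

Multiply by 2, 7 times: 6 * 2^7 = 768
`y` takes the values: 6 → 12 → 24 → 48 → 96 → 192 → 384 → 768

Answer: 768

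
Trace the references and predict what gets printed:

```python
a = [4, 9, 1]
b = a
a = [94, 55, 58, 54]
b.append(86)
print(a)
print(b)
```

Key concept: rebinding vs mutation: a is rebound to a new list, b still points at the original.
Step by step:
`a = [4, 9, 1]` → a = [4, 9, 1]
`b = a` → b = [4, 9, 1] (same object as a)
`a = [94, 55, 58, 54]` → a = [94, 55, 58, 54]
`b.append(86)` → b = [4, 9, 1, 86]
`print(a)` → prints [94, 55, 58, 54]
`print(b)` → prints [4, 9, 1, 86]

Answer:
[94, 55, 58, 54]
[4, 9, 1, 86]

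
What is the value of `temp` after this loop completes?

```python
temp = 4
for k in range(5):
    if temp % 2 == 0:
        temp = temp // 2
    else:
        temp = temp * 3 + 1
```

Collatz-style transformation from 4
`temp` takes the values: 4 → 2 → 1 → 4 → 2 → 1

Answer: 1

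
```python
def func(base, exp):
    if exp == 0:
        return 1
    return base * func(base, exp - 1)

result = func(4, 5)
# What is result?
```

func(4, 5) = 4 * 4 * 4 * 4 * 4 = 1024

Answer: 1024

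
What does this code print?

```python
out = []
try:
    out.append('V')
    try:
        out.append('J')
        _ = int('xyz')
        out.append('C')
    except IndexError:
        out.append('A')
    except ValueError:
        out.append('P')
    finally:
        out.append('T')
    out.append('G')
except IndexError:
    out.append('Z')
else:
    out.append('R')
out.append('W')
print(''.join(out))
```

Execution trace: 'V' (try body) → 'J' (inner try body) → 'P' (inner except ValueError) → 'T' (inner finally) → 'G' (try body, no exception) → 'R' (else) → 'W' (after the try/except). Output: VJPTGRW

Answer: VJPTGRW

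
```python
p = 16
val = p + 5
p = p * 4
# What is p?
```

Trace:
`p = 16` → p = 16
`val = p + 5` → val = 21
`p = p * 4` → p = 64
So p = 64

Answer: 64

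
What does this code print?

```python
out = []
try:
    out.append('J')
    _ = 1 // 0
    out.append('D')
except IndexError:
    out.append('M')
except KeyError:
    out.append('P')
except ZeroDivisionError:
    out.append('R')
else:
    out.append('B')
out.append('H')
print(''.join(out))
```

Execution trace: 'J' (try body) → 'R' (except ZeroDivisionError) → 'H' (after the try/except). Output: JRH

Answer: JRH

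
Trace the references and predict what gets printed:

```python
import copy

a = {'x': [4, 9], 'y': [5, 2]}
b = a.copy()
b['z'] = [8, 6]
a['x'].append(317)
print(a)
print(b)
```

Key concept: shallow copy of dict with mutable values.
Step by step:
`a = {'x': [4, 9], 'y': [5, 2]}` → a = {'x': [4, 9], 'y': [5, 2]}
`b = a.copy()` → b = {'x': [4, 9], 'y': [5, 2]}
`b['z'] = [8, 6]` → b = {'x': [4, 9], 'y': [5, 2], 'z': [8, 6]}
`a['x'].append(317)` → a = {'x': [4, 9, 317], 'y': [5, 2]}; b = {'x': [4, 9, 317], 'y': [5, 2], 'z': [8, 6]}
`print(a)` → prints {'x': [4, 9, 317], 'y': [5, 2]}
`print(b)` → prints {'x': [4, 9, 317], 'y': [5, 2], 'z': [8, 6]}

Answer:
{'x': [4, 9, 317], 'y': [5, 2]}
{'x': [4, 9, 317], 'y': [5, 2], 'z': [8, 6]}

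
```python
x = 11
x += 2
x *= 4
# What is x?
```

Trace:
`x = 11` → x = 11
`x += 2` → x = 13
`x *= 4` → x = 52
So x = 52

Answer: 52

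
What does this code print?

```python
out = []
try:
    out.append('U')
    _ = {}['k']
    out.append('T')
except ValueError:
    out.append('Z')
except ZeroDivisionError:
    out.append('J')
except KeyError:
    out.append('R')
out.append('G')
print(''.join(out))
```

Execution trace: 'U' (try body) → 'R' (except KeyError) → 'G' (after the try/except). Output: URG

Answer: URG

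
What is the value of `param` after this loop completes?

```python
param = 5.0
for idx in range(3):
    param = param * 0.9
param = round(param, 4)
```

Exponential decay: 5.0 * 0.9^3
`param` takes the values: 5.0 → 4.5 → 4.05 → 3.645

Answer: 3.645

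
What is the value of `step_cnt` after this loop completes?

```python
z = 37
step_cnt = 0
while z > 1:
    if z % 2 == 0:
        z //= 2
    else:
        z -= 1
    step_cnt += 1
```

Steps to reduce 37 to 1
`step_cnt` takes the values: 0 → 1 → 2 → 3 → 4 → 5 → 6 → 7

Answer: 7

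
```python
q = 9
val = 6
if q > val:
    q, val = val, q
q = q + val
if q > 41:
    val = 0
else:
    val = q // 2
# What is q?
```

Trace:
`q = 9` → q = 9
`val = 6` → val = 6
`if q > val: ...` → q > val is True → q = 6; val = 9
`q = q + val` → q = 15
`if q > 41: ...` → q > 41 is False, take else branch → val = 7
So q = 15

Answer: 15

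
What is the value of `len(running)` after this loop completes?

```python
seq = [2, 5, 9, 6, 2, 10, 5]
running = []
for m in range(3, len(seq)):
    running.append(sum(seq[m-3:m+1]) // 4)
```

Number of 4-element averages
`running` takes the values: [] → [5] → [5, 5] → [5, 5, 6] → [5, 5, 6, 5]
So `len(running)` = 4

Answer: 4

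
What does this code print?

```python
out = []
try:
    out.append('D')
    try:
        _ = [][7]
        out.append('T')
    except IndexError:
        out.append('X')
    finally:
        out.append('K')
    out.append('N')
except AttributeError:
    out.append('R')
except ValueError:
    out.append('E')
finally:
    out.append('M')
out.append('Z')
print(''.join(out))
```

Execution trace: 'D' (try body) → 'X' (inner except IndexError) → 'K' (inner finally) → 'N' (try body, no exception) → 'M' (finally) → 'Z' (after the try/except). Output: DXKNMZ

Answer: DXKNMZ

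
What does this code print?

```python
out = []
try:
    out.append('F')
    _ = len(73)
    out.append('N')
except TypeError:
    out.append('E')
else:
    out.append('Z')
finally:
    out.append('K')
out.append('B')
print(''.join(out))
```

Execution trace: 'F' (try body) → 'E' (except TypeError) → 'K' (finally) → 'B' (after the try/except). Output: FEKB

Answer: FEKB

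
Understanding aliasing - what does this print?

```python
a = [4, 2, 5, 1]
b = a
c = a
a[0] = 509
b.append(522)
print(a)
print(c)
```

Key concept: multiple aliases.
Step by step:
`a = [4, 2, 5, 1]` → a = [4, 2, 5, 1]
`b = a` → b = [4, 2, 5, 1] (same object as a)
`c = a` → c = [4, 2, 5, 1] (same object as a, b)
`a[0] = 509` → a = [509, 2, 5, 1] (same object as b, c); b = [509, 2, 5, 1] (same object as a, c); c = [509, 2, 5, 1] (same object as a, b)
`b.append(522)` → a = [509, 2, 5, 1, 522] (same object as b, c); b = [509, 2, 5, 1, 522] (same object as a, c); c = [509, 2, 5, 1, 522] (same object as a, b)
`print(a)` → prints [509, 2, 5, 1, 522]
`print(c)` → prints [509, 2, 5, 1, 522]

Answer:
[509, 2, 5, 1, 522]
[509, 2, 5, 1, 522]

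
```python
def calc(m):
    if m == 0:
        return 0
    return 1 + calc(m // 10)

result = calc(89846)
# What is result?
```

Count of digits of 89846: 5

Answer: 5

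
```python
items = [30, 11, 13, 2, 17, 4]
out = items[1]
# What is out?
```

Trace:
`items = [30, 11, 13, 2, 17, 4]` → items = [30, 11, 13, 2, 17, 4]
`out = items[1]` → out = 11
So out = 11

Answer: 11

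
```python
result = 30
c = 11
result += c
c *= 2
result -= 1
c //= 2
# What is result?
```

Trace:
`result = 30` → result = 30
`c = 11` → c = 11
`result += c` → result = 41
`c *= 2` → c = 22
`result -= 1` → result = 40
`c //= 2` → c = 11
So result = 40

Answer: 40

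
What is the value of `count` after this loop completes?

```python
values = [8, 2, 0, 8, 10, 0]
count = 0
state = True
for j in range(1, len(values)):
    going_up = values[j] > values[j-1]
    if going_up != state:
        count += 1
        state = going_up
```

Count direction changes in [8, 2, 0, 8, 10, 0]
`count` takes the values: 0 → 1 → 2 → 3

Answer: 3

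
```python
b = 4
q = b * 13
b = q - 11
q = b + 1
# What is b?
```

Trace:
`b = 4` → b = 4
`q = b * 13` → q = 52
`b = q - 11` → b = 41
`q = b + 1` → q = 42
So b = 41

Answer: 41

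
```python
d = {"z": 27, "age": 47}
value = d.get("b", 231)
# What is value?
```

Trace:
`d = {"z": 27, "age": 47}` → d = {'z': 27, 'age': 47}
`value = d.get("b", 231)` → value = 231
So value = 231

Answer: 231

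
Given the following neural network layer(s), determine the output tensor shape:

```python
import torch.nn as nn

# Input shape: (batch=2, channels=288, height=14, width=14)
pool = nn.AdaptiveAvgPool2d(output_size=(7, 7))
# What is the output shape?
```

Input: (2, 288, 14, 14) -> Output: (2, 288, 7, 7)

Answer: (2, 288, 7, 7)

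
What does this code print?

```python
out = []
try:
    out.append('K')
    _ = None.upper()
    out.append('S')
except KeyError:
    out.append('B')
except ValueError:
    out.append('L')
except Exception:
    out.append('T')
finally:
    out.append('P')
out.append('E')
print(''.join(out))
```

Execution trace: 'K' (try body) → 'T' (except Exception) → 'P' (finally) → 'E' (after the try/except). Output: KTPE

Answer: KTPE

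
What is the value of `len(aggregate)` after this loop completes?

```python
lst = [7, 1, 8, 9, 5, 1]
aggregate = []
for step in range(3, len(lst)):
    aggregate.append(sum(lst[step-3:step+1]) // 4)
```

Number of 4-element averages
`aggregate` takes the values: [] → [6] → [6, 5] → [6, 5, 5]
So `len(aggregate)` = 3

Answer: 3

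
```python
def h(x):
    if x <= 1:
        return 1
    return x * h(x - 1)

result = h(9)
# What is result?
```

h(9) = 9 * 8 * 7 * 6 * 5 * 4 * 3 * 2 * 1 = 362880

Answer: 362880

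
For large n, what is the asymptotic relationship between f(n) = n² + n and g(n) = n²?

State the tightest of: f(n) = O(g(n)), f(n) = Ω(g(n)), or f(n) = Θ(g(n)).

n² + n vs n²: f(n) = Θ(g(n)) — they are asymptotically equivalent (lower-order n term is dominated).

Answer: f(n) = Θ(g(n)) — they are asymptotically equivalent (lower-order n term is dominated).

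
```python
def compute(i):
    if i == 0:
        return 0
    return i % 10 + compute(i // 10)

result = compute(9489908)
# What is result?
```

Sum of digits of 9489908: 8 + 0 + 9 + 9 + 8 + 4 + 9 = 47

Answer: 47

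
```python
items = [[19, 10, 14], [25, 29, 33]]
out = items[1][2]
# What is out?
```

Trace:
`items = [[19, 10, 14], [25, 29, 33]]` → items = [[19, 10, 14], [25, 29, 33]]
`out = items[1][2]` → out = 33
So out = 33

Answer: 33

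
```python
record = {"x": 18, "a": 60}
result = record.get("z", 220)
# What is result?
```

Trace:
`record = {"x": 18, "a": 60}` → record = {'x': 18, 'a': 60}
`result = record.get("z", 220)` → result = 220
So result = 220

Answer: 220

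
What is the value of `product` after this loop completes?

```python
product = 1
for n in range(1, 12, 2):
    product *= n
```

Product of 1, 3, 5, ... up to 11
`product` takes the values: 1 → 3 → 15 → 105 → 945 → 10395

Answer: 10395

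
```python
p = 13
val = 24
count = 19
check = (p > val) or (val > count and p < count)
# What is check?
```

Trace:
`p = 13` → p = 13
`val = 24` → val = 24
`count = 19` → count = 19
`check = (p > val) or (val > count and p < count)` → check = True
So check = True

Answer: True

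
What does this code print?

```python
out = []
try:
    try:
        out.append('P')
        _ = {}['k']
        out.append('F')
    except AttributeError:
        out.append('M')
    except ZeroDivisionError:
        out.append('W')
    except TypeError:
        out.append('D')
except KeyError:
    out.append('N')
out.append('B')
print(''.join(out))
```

Execution trace: 'P' (try body) → 'N' (outer except KeyError) → 'B' (after the try/except). Output: PNB

Answer: PNB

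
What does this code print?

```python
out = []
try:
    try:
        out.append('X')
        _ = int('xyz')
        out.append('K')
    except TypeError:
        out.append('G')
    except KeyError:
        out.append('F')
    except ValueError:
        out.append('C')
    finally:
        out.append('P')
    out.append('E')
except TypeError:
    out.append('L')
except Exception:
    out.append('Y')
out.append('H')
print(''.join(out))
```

Execution trace: 'X' (inner try body) → 'C' (inner except ValueError) → 'P' (inner finally) → 'E' (try body, no exception) → 'H' (after the try/except). Output: XCPEH

Answer: XCPEH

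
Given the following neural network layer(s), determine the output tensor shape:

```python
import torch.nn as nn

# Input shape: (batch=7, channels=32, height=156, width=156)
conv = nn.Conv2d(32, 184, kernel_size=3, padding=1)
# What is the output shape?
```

Input: (7, 32, 156, 156) -> Output: (7, 184, 156, 156)

Answer: (7, 184, 156, 156)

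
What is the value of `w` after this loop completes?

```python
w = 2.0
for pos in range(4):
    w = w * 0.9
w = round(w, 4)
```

Exponential decay: 2.0 * 0.9^4
`w` takes the values: 2.0 → 1.8 → 1.62 → 1.458 → 1.3122

Answer: 1.3122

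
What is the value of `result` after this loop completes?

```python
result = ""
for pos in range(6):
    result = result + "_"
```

Repeat '_' 6 times
`result` takes the values: "" → "_" → "__" → "___" → "____" → "_____" → "______"

Answer: "______"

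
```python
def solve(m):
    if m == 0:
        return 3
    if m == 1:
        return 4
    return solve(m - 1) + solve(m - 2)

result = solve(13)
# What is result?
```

Build up from base cases: solve(0)=3, solve(1)=4, solve(2)=7, solve(3)=11, solve(4)=18, solve(5)=29, solve(6)=47, ..., solve(13)=1364

Answer: 1364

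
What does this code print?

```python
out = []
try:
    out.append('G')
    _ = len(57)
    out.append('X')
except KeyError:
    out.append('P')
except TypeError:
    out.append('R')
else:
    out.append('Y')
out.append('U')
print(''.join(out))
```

Execution trace: 'G' (try body) → 'R' (except TypeError) → 'U' (after the try/except). Output: GRU

Answer: GRU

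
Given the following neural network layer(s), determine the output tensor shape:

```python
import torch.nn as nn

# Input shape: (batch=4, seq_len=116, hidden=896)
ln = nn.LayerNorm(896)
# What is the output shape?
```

Input: (4, 116, 896) -> Output: (4, 116, 896)

Answer: (4, 116, 896)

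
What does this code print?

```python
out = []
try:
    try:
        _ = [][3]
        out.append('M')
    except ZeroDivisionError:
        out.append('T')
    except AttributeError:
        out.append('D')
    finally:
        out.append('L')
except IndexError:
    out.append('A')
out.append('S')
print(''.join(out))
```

Execution trace: 'L' (finally) → 'A' (outer except IndexError) → 'S' (after the try/except). Output: LAS

Answer: LAS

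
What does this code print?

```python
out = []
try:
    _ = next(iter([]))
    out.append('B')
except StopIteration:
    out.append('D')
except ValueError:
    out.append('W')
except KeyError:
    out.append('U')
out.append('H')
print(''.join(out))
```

Execution trace: 'D' (except StopIteration) → 'H' (after the try/except). Output: DH

Answer: DH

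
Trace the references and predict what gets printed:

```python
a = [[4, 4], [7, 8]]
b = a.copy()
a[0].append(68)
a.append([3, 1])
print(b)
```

Key concept: shallow copy with nested lists.
Step by step:
`a = [[4, 4], [7, 8]]` → a = [[4, 4], [7, 8]]
`b = a.copy()` → b = [[4, 4], [7, 8]]
`a[0].append(68)` → a = [[4, 4, 68], [7, 8]]; b = [[4, 4, 68], [7, 8]]
`a.append([3, 1])` → a = [[4, 4, 68], [7, 8], [3, 1]]
`print(b)` → prints [[4, 4, 68], [7, 8]]

Answer: [[4, 4, 68], [7, 8]]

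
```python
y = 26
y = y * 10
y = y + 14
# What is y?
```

Trace:
`y = 26` → y = 26
`y = y * 10` → y = 260
`y = y + 14` → y = 274
So y = 274

Answer: 274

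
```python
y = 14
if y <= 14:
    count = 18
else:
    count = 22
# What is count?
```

Trace:
`y = 14` → y = 14
`if y <= 14: ...` → y <= 14 is True → count = 18
So count = 18

Answer: 18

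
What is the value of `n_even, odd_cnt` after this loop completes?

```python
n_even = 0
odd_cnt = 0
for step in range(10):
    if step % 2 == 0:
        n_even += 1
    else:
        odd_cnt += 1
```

Count evens and odds in range(10)
`n_even, odd_cnt` takes the values: (0, 0) → (1, 0) → (1, 1) → (2, 1) → (2, 2) → (3, 2) → (3, 3) → (4, 3) → (4, 4) → (5, 4) → (5, 5)

Answer: 5, 5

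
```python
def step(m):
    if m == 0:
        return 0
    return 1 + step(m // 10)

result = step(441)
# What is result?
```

Count of digits of 441: 3

Answer: 3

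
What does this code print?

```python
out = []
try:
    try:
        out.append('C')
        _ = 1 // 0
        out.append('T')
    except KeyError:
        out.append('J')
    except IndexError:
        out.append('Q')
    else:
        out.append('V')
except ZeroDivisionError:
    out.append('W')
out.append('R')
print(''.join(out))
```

Execution trace: 'C' (inner try body) → 'W' (outer except ZeroDivisionError) → 'R' (after the try/except). Output: CWR

Answer: CWR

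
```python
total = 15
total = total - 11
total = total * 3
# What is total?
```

Trace:
`total = 15` → total = 15
`total = total - 11` → total = 4
`total = total * 3` → total = 12
So total = 12

Answer: 12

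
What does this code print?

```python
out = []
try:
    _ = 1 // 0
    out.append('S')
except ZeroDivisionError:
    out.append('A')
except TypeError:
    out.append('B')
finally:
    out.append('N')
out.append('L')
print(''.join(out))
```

Execution trace: 'A' (except ZeroDivisionError) → 'N' (finally) → 'L' (after the try/except). Output: ANL

Answer: ANL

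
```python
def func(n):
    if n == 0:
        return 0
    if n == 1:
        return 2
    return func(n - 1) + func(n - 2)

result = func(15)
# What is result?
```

Build up from base cases: func(0)=0, func(1)=2, func(2)=2, func(3)=4, func(4)=6, func(5)=10, func(6)=16, ..., func(15)=1220

Answer: 1220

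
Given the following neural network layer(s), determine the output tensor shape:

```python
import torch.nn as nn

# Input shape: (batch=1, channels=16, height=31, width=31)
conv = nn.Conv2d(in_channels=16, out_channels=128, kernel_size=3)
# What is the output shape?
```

Input: (1, 16, 31, 31) -> Output: (1, 128, 29, 29)

Answer: (1, 128, 29, 29)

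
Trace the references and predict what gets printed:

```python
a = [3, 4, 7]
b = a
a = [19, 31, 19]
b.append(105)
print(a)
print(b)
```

Key concept: rebinding vs mutation: a is rebound to a new list, b still points at the original.
Step by step:
`a = [3, 4, 7]` → a = [3, 4, 7]
`b = a` → b = [3, 4, 7] (same object as a)
`a = [19, 31, 19]` → a = [19, 31, 19]
`b.append(105)` → b = [3, 4, 7, 105]
`print(a)` → prints [19, 31, 19]
`print(b)` → prints [3, 4, 7, 105]

Answer:
[19, 31, 19]
[3, 4, 7, 105]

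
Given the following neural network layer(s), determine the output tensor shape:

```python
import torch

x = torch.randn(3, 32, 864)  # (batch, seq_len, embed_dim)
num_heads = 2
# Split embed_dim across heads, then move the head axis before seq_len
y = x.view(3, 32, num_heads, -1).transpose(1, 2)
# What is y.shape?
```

Input: (3, 32, 864) -> head_dim = 864 // 2 = 432; after view: (3, 32, 2, 432) -> after transpose(1, 2): (3, 2, 32, 432) -> Output: (3, 2, 32, 432)

Answer: (3, 2, 32, 432)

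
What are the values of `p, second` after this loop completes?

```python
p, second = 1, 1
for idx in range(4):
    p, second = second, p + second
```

Fibonacci: after 4 iterations
`p, second` takes the values: (1, 1) → (1, 2) → (2, 3) → (3, 5) → (5, 8)

Answer: 5, 8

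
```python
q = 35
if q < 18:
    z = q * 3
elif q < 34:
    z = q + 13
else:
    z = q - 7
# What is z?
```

Trace:
`q = 35` → q = 35
`if q < 18: ...` → q < 18 is False, q < 34 is False, take else branch → z = 28
So z = 28

Answer: 28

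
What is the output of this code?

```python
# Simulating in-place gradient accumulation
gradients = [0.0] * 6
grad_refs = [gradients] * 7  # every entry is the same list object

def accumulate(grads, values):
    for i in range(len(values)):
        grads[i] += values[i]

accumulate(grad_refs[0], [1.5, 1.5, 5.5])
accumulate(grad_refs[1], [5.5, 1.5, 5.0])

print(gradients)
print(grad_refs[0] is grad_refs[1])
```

Key concept: gradient accumulation aliasing.
Step by step:
`gradients = [0.0] * 6` → gradients = [0.0, 0.0, 0.0, 0.0, 0.0, 0.0]
`grad_refs = [gradients] * 7` → grad_refs = [[0.0, 0.0, 0.0, 0.0, 0.0, 0.0], [0.0, 0.0, 0.0, 0.0, 0.0, 0.0], [0.0, 0.0, 0.0, 0.0, 0.0, 0.0], [0.0, 0.0, 0.0, 0.0, 0.0, 0.0], [0.0, 0.0, 0.0, 0.0, 0.0, 0.0], [0.0, 0.0, 0.0, 0.0, 0.0, 0.0], [0.0, 0.0, 0.0, 0.0, 0.0, 0.0]]
`accumulate(grad_refs[0], [1.5, 1.5, 5.5])` → gradients = [1.5, 1.5, 5.5, 0.0, 0.0, 0.0]; grad_refs = [[1.5, 1.5, 5.5, 0.0, 0.0, 0.0], [1.5, 1.5, 5.5, 0.0, 0.0, 0.0], [1.5, 1.5, 5.5, 0.0, 0.0, 0.0], [1.5, 1.5, 5.5, 0.0, 0.0, 0.0], [1.5, 1.5, 5.5, 0.0, 0.0, 0.0], [1.5, 1.5, 5.5, 0.0, 0.0, 0.0], [1.5, 1.5, 5.5, 0.0, 0.0, 0.0]]
`accumulate(grad_refs[1], [5.5, 1.5, 5.0])` → gradients = [7.0, 3.0, 10.5, 0.0, 0.0, 0.0]; grad_refs = [[7.0, 3.0, 10.5, 0.0, 0.0, 0.0], [7.0, 3.0, 10.5, 0.0, 0.0, 0.0], [7.0, 3.0, 10.5, 0.0, 0.0, 0.0], [7.0, 3.0, 10.5, 0.0, 0.0, 0.0], [7.0, 3.0, 10.5, 0.0, 0.0, 0.0], [7.0, 3.0, 10.5, 0.0, 0.0, 0.0], [7.0, 3.0, 10.5, 0.0, 0.0, 0.0]]
`print(gradients)` → prints [7.0, 3.0, 10.5, 0.0, 0.0, 0.0]
`print(grad_refs[0] is grad_refs[1])` → prints True

Answer:
[7.0, 3.0, 10.5, 0.0, 0.0, 0.0]
True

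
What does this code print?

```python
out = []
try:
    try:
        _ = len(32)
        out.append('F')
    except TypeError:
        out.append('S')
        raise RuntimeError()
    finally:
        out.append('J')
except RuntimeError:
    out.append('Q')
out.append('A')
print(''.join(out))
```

Execution trace: 'S' (inner except TypeError) → 'J' (inner finally) → 'Q' (outer except RuntimeError) → 'A' (after the try/except). Output: SJQA

Answer: SJQA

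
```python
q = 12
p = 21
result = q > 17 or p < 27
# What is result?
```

Trace:
`q = 12` → q = 12
`p = 21` → p = 21
`result = q > 17 or p < 27` → result = True
So result = True

Answer: True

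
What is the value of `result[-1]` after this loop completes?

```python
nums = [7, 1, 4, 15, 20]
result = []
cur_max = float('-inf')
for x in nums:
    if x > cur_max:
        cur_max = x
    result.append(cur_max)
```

Running max ends at 20
`result` takes the values: [] → [7] → [7, 7] → [7, 7, 7] → [7, 7, 7, 15] → [7, 7, 7, 15, 20]
So `result[-1]` = 20

Answer: 20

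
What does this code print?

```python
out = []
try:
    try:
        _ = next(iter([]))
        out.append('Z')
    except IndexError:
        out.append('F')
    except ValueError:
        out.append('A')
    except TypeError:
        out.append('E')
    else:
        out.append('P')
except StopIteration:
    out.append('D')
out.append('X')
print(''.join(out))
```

Execution trace: 'D' (outer except StopIteration) → 'X' (after the try/except). Output: DX

Answer: DX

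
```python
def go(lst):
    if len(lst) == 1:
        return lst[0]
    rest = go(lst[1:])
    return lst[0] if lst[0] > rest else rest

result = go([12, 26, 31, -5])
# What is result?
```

Recursive max over [12, 26, 31, -5] = 31

Answer: 31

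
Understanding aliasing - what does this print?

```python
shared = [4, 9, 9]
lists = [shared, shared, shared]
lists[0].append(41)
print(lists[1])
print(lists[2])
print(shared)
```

Key concept: list of same reference.
Step by step:
`shared = [4, 9, 9]` → shared = [4, 9, 9]
`lists = [shared, shared, shared]` → lists = [[4, 9, 9], [4, 9, 9], [4, 9, 9]]
`lists[0].append(41)` → shared = [4, 9, 9, 41]; lists = [[4, 9, 9, 41], [4, 9, 9, 41], [4, 9, 9, 41]]
`print(lists[1])` → prints [4, 9, 9, 41]
`print(lists[2])` → prints [4, 9, 9, 41]
`print(shared)` → prints [4, 9, 9, 41]

Answer:
[4, 9, 9, 41]
[4, 9, 9, 41]
[4, 9, 9, 41]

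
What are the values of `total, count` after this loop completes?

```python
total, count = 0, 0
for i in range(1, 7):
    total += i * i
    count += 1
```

Sum of squares and count
`total, count` takes the values: (0, 0) → (1, 0) → (1, 1) → (5, 1) → (5, 2) → (14, 2) → (14, 3) → (30, 3) → (30, 4) → (55, 4) → (55, 5) → (91, 5) → (91, 6)

Answer: 91, 6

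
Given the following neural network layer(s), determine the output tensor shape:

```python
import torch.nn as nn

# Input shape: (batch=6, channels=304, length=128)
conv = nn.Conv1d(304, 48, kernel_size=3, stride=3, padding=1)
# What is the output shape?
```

Input: (6, 304, 128) -> Output: (6, 48, 43)

Answer: (6, 48, 43)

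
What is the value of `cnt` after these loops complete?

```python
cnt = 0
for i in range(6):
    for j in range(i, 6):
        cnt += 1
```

Upper triangle: 6 + 5 + ... + 1
`cnt` takes the values: 0 → 1 → 2 → 3 → 4 → 5 → 6 → 7 → 8 → 9 → 10 → 11 → 12 → 13 → 14 → 15 → 16 → 17 → 18 → 19 → 20 → 21

Answer: 21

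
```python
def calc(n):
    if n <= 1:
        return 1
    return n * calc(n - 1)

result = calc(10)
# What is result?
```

calc(10) = 10 * 9 * 8 * 7 * 6 * 5 * 4 * 3 * 2 * 1 = 3628800

Answer: 3628800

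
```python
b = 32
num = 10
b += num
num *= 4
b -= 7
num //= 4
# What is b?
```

Trace:
`b = 32` → b = 32
`num = 10` → num = 10
`b += num` → b = 42
`num *= 4` → num = 40
`b -= 7` → b = 35
`num //= 4` → num = 10
So b = 35

Answer: 35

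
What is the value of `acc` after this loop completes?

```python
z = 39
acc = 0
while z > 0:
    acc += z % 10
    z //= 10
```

Sum digits of 39
`acc` takes the values: 0 → 9 → 12

Answer: 12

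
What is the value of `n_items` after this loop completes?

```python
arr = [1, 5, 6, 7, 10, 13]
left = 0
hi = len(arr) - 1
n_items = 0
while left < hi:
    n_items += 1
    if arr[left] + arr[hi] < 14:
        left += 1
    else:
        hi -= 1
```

Steps to find pair summing to 14
`n_items` takes the values: 0 → 1 → 2 → 3 → 4 → 5

Answer: 5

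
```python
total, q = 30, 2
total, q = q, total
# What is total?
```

Trace:
`total, q = 30, 2` → total = 30; q = 2
`total, q = q, total` → total = 2; q = 30
So total = 2

Answer: 2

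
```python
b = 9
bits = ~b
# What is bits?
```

Trace:
`b = 9` → b = 9
`bits = ~b` → bits = -10
So bits = -10

Answer: -10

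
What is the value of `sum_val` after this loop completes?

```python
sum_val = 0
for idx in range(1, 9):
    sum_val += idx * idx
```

Sum of squares 1² to 8² = 204
`sum_val` takes the values: 0 → 1 → 5 → 14 → 30 → 55 → 91 → 140 → 204

Answer: 204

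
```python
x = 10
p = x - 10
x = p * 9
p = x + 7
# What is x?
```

Trace:
`x = 10` → x = 10
`p = x - 10` → p = 0
`x = p * 9` → x = 0
`p = x + 7` → p = 7
So x = 0

Answer: 0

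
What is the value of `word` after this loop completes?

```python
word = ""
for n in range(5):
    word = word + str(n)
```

Concatenate digits 0 to 4
`word` takes the values: "" → "0" → "01" → "012" → "0123" → "01234"

Answer: "01234"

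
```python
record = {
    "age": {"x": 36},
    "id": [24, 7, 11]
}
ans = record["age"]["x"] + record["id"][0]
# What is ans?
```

Trace:
`record = { ...` → record = {'age': {'x': 36}, 'id': [24, 7, 11]}
`ans = record["age"]["x"] + record["id"][0]` → ans = 60
So ans = 60

Answer: 60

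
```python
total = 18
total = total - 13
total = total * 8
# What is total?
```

Trace:
`total = 18` → total = 18
`total = total - 13` → total = 5
`total = total * 8` → total = 40
So total = 40

Answer: 40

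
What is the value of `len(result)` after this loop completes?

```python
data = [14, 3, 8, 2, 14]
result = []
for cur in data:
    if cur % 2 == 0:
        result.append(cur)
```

Count even numbers in [14, 3, 8, 2, 14]
`result` takes the values: [] → [14] → [14, 8] → [14, 8, 2] → [14, 8, 2, 14]
So `len(result)` = 4

Answer: 4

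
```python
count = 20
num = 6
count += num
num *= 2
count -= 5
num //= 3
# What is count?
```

Trace:
`count = 20` → count = 20
`num = 6` → num = 6
`count += num` → count = 26
`num *= 2` → num = 12
`count -= 5` → count = 21
`num //= 3` → num = 4
So count = 21

Answer: 21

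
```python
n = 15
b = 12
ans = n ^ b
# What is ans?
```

Trace:
`n = 15` → n = 15
`b = 12` → b = 12
`ans = n ^ b` → ans = 3
So ans = 3

Answer: 3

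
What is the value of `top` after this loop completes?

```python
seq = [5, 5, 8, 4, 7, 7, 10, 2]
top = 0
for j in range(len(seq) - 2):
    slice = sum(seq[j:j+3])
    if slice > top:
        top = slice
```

Max sum of 3-element window in [5, 5, 8, 4, 7, 7, 10, 2]
`top` takes the values: 0 → 18 → 19 → 24

Answer: 24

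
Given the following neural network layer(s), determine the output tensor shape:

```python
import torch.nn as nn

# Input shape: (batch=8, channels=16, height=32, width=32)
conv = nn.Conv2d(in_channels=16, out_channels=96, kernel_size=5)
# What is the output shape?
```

Input: (8, 16, 32, 32) -> Output: (8, 96, 28, 28)

Answer: (8, 96, 28, 28)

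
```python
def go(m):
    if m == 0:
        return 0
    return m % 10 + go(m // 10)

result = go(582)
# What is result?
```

Sum of digits of 582: 2 + 8 + 5 = 15

Answer: 15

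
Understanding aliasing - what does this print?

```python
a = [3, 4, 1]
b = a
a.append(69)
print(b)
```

Key concept: basic list aliasing.
Step by step:
`a = [3, 4, 1]` → a = [3, 4, 1]
`b = a` → b = [3, 4, 1] (same object as a)
`a.append(69)` → a = [3, 4, 1, 69] (same object as b); b = [3, 4, 1, 69] (same object as a)
`print(b)` → prints [3, 4, 1, 69]

Answer: [3, 4, 1, 69]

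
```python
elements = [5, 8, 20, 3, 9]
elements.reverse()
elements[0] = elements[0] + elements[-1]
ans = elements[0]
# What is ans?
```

Trace:
`elements = [5, 8, 20, 3, 9]` → elements = [5, 8, 20, 3, 9]
`elements.reverse()` → elements = [9, 3, 20, 8, 5]
`elements[0] = elements[0] + elements[-1]` → elements = [14, 3, 20, 8, 5]
`ans = elements[0]` → ans = 14
So ans = 14

Answer: 14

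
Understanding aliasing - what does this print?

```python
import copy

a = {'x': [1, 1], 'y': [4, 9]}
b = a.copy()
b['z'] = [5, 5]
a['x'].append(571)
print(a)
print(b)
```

Key concept: shallow copy of dict with mutable values.
Step by step:
`a = {'x': [1, 1], 'y': [4, 9]}` → a = {'x': [1, 1], 'y': [4, 9]}
`b = a.copy()` → b = {'x': [1, 1], 'y': [4, 9]}
`b['z'] = [5, 5]` → b = {'x': [1, 1], 'y': [4, 9], 'z': [5, 5]}
`a['x'].append(571)` → a = {'x': [1, 1, 571], 'y': [4, 9]}; b = {'x': [1, 1, 571], 'y': [4, 9], 'z': [5, 5]}
`print(a)` → prints {'x': [1, 1, 571], 'y': [4, 9]}
`print(b)` → prints {'x': [1, 1, 571], 'y': [4, 9], 'z': [5, 5]}

Answer:
{'x': [1, 1, 571], 'y': [4, 9]}
{'x': [1, 1, 571], 'y': [4, 9], 'z': [5, 5]}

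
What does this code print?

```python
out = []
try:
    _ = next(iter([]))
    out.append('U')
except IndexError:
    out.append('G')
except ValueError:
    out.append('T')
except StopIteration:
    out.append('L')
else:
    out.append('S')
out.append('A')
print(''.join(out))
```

Execution trace: 'L' (except StopIteration) → 'A' (after the try/except). Output: LA

Answer: LA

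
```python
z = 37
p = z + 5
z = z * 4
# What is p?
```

Trace:
`z = 37` → z = 37
`p = z + 5` → p = 42
`z = z * 4` → z = 148
So p = 42

Answer: 42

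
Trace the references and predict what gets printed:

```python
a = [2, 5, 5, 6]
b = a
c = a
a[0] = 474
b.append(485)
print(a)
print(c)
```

Key concept: multiple aliases.
Step by step:
`a = [2, 5, 5, 6]` → a = [2, 5, 5, 6]
`b = a` → b = [2, 5, 5, 6] (same object as a)
`c = a` → c = [2, 5, 5, 6] (same object as a, b)
`a[0] = 474` → a = [474, 5, 5, 6] (same object as b, c); b = [474, 5, 5, 6] (same object as a, c); c = [474, 5, 5, 6] (same object as a, b)
`b.append(485)` → a = [474, 5, 5, 6, 485] (same object as b, c); b = [474, 5, 5, 6, 485] (same object as a, c); c = [474, 5, 5, 6, 485] (same object as a, b)
`print(a)` → prints [474, 5, 5, 6, 485]
`print(c)` → prints [474, 5, 5, 6, 485]

Answer:
[474, 5, 5, 6, 485]
[474, 5, 5, 6, 485]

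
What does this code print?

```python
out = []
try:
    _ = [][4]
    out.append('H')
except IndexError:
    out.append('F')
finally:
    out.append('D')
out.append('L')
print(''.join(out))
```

Execution trace: 'F' (except IndexError) → 'D' (finally) → 'L' (after the try/except). Output: FDL

Answer: FDL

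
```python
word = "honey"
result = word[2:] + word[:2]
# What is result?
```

Trace:
`word = "honey"` → word = 'honey'
`result = word[2:] + word[:2]` → result = 'neyho'
So result = 'neyho'

Answer: 'neyho'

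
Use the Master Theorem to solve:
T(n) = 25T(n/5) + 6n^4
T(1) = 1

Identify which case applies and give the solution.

a=25, b=5, f(n)=6n^4. log_5(25) = 2. Since c=4 > 2 and the regularity condition holds (25(n/5)^4 = (25/5^4)n^4 with 25/5^4 < 1), Case 3 applies: T(n) = Θ(f(n)) = O(n^4).

Answer: O(n^4) - Case 3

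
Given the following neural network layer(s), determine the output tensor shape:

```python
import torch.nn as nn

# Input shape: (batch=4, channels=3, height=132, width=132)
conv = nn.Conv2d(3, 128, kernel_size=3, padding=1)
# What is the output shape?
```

Input: (4, 3, 132, 132) -> Output: (4, 128, 132, 132)

Answer: (4, 128, 132, 132)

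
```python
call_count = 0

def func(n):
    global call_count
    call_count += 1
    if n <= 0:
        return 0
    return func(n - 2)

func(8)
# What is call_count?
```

Linear recursion stepping by 2: 5 calls from n=8 down to ≤0.

Answer: 5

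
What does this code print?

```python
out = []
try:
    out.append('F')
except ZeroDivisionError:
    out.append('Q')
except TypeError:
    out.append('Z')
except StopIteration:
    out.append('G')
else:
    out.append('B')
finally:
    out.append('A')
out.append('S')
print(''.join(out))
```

Execution trace: 'F' (try body, no exception) → 'B' (else) → 'A' (finally) → 'S' (after the try/except). Output: FBAS

Answer: FBAS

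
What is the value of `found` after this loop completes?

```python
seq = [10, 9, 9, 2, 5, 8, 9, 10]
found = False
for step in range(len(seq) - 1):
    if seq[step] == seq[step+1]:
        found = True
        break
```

Check consecutive duplicates in [10, 9, 9, 2, 5, 8, 9, 10]
`found` takes the values: False → True

Answer: True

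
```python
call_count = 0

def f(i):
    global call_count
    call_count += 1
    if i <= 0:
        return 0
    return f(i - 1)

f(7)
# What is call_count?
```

Linear recursion stepping by 1: 8 calls from i=7 down to ≤0.

Answer: 8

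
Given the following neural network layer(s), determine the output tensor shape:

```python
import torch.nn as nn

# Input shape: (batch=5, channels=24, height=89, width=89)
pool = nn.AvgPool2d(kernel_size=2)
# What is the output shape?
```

Input: (5, 24, 89, 89) -> Output: (5, 24, 44, 44)

Answer: (5, 24, 44, 44)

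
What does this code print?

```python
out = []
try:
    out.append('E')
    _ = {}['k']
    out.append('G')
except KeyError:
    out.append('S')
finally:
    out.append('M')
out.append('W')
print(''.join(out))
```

Execution trace: 'E' (try body) → 'S' (except KeyError) → 'M' (finally) → 'W' (after the try/except). Output: ESMW

Answer: ESMW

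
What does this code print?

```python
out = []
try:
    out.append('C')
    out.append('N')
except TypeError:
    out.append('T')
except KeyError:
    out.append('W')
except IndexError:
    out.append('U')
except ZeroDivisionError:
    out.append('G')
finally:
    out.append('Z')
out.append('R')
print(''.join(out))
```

Execution trace: 'C' (try body) → 'N' (try body, no exception) → 'Z' (finally) → 'R' (after the try/except). Output: CNZR

Answer: CNZR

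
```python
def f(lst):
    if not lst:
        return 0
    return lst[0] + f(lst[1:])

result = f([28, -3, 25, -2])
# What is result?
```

28 + (-3) + 25 + (-2) + 0 = 48

Answer: 48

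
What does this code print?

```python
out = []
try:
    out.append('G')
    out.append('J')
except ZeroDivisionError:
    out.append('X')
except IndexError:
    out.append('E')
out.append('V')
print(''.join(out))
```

Execution trace: 'G' (try body) → 'J' (try body, no exception) → 'V' (after the try/except). Output: GJV

Answer: GJV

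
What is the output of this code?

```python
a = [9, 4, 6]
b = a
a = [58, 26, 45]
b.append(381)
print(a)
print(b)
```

Key concept: rebinding vs mutation: a is rebound to a new list, b still points at the original.
Step by step:
`a = [9, 4, 6]` → a = [9, 4, 6]
`b = a` → b = [9, 4, 6] (same object as a)
`a = [58, 26, 45]` → a = [58, 26, 45]
`b.append(381)` → b = [9, 4, 6, 381]
`print(a)` → prints [58, 26, 45]
`print(b)` → prints [9, 4, 6, 381]

Answer:
[58, 26, 45]
[9, 4, 6, 381]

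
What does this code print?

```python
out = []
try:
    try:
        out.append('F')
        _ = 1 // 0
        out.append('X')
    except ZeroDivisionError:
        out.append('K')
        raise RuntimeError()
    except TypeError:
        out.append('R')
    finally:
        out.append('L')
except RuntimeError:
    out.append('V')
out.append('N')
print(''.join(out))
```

Execution trace: 'F' (inner try body) → 'K' (inner except ZeroDivisionError) → 'L' (inner finally) → 'V' (outer except RuntimeError) → 'N' (after the try/except). Output: FKLVN

Answer: FKLVN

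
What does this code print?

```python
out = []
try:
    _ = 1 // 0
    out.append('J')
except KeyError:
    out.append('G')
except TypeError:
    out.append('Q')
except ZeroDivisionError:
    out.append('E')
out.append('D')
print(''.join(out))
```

Execution trace: 'E' (except ZeroDivisionError) → 'D' (after the try/except). Output: ED

Answer: ED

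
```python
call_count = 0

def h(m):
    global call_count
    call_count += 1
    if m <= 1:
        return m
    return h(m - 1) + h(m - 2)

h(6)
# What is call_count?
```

Calls(m) = 1 + Calls(m-1) + Calls(m-2); Calls(0)=Calls(1)=1. For m=6 this gives 25.

Answer: 25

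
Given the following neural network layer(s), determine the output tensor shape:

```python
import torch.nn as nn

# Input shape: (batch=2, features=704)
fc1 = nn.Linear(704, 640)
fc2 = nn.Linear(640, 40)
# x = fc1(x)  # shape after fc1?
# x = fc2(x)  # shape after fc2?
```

Input: (2, 704) -> after fc1: (2, 640) -> Output: (2, 40)

Answer: (2, 40)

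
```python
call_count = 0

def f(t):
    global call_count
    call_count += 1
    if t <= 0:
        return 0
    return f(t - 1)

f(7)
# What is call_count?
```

Linear recursion stepping by 1: 8 calls from t=7 down to ≤0.

Answer: 8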